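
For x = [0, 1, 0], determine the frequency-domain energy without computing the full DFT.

Parseval: Σ|x[n]|² = (1/N)Σ|X[k]|², so Σ|X[k]|² = N·Σ|x[n]|² = 3·1.0000

Σ|X[k]|² = N·Σ|x[n]|² = 3·1.0000 = 3.0000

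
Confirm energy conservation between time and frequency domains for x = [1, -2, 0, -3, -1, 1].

Time domain:
Σ|x[n]|² = |1|² + |-2|² + |0|² + |-3|² + |-1|² + |1|² = 16.0000

Frequency domain:
(1/6)Σ|X[k]|² = (1/6)(|-4|² + |4.0000+1.7321i|² + |-1.0000+3.4641i|² + |4|² + |-1.0000-3.4641i|² + |4.0000-1.7321i|²) = (1/6)·96.0000 = 16.0000

Both sides agree, confirming Parseval's theorem.

Σ|x[n]|² = (1/N)Σ|X[k]|² = 16.0000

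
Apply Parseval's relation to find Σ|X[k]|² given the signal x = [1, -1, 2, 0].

Parseval: Σ|x[n]|² = (1/N)Σ|X[k]|², so Σ|X[k]|² = N·Σ|x[n]|² = 4·6.0000

Σ|X[k]|² = N·Σ|x[n]|² = 4·6.0000 = 24.0000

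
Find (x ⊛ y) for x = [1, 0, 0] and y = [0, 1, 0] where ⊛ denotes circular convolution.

(x ⊛ y)[n] = Σ(m=0 to 2) x[m] · y[(n-m) mod 3]

Computing each output sample:
(x ⊛ y)[0] = 0
(x ⊛ y)[1] = 1
(x ⊛ y)[2] = 0

x ⊛ y = [0, 1, 0]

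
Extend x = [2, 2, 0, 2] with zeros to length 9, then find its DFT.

Original 4-point DFT: [6, 2, -2, 2]
Zero-padded 9-point DFT provides frequency interpolation.

DFT_9([x, 0, ...]) = [6, 2.5321-3.0176i, 1.3473-0.2376i, 3.0000-1.7321i, -0.8794-2.4161i, -0.8794+2.4161i, 3.0000+1.7321i, 1.3473+0.2376i, 2.5321+3.0176i]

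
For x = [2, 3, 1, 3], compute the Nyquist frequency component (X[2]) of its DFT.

X[2] = Σ(n=0 to 3) x[n] · ω_4^(2n) where ω_4 = e^(-2πi/4)
= (2)·ω_4^0 + (3)·ω_4^2 + (1)·ω_4^4 + (3)·ω_4^6

X[2] = -3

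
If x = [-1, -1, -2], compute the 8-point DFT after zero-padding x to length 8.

Original 3-point DFT: [-4, 0.5000-0.8660i, 0.5000+0.8660i]
Zero-padded 8-point DFT provides frequency interpolation.

DFT_8([x, 0, ...]) = [-4, -1.7071+2.7071i, 1+1i, -0.2929-1.2929i, -2, -0.2929+1.2929i, 1-1i, -1.7071-2.7071i]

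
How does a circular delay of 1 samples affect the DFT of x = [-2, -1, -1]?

Time shift by 1: X_shifted[k] = ω_3^(1k) · X[k]
Shifted x = [-1, -2, -1]

DFT(x[n-1]) = [-4, 0.5000+0.8660i, 0.5000-0.8660i]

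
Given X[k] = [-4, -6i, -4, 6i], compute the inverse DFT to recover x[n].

x[n] = (1/4) Σ(k=0 to 3) X[k] · e^(2πikn/4)

Computing each x[n]:
x[0] = -2
x[1] = 3
x[2] = -2
x[3] = -3

x = [-2, 3, -2, -3]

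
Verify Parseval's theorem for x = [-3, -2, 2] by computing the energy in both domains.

Time domain:
Σ|x[n]|² = |-3|² + |-2|² + |2|² = 17.0000

Frequency domain:
(1/3)Σ|X[k]|² = (1/3)(|-3|² + |-3.0000+3.4641i|² + |-3.0000-3.4641i|²) = (1/3)·51.0000 = 17.0000

Both sides agree, confirming Parseval's theorem.

Σ|x[n]|² = (1/N)Σ|X[k]|² = 17.0000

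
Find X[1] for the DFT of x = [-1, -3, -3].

X[1] = Σ(n=0 to 2) x[n] · ω_3^(1n) where ω_3 = e^(-2πi/3)
= (-1)·ω_3^0 + (-3)·ω_3^1 + (-3)·ω_3^2

X[1] = 2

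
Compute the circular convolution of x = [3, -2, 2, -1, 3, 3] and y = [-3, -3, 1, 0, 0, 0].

(x ⊛ y)[n] = Σ(m=0 to 5) x[m] · y[(n-m) mod 6]

Computing each output sample:
(x ⊛ y)[0] = -15
(x ⊛ y)[1] = 0
(x ⊛ y)[2] = 3
(x ⊛ y)[3] = -5
(x ⊛ y)[4] = -4
(x ⊛ y)[5] = -19

x ⊛ y = [-15, 0, 3, -5, -4, -19]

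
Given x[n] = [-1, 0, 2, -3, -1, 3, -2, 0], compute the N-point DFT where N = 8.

X[k] = Σ(n=0 to 7) x[n] · ω_8^(nk)
where ω_8 = e^(-2πi/8)

Computing each X[k]:
X[0] = -2
X[1] = 0.2426i
X[2] = -2-6i
X[3] = 8.2426i
X[4] = -2
X[5] = -8.2426i
X[6] = -2+6i
X[7] = -0.2426i

X = [-2, 0.2426i, -2-6i, 8.2426i, -2, -8.2426i, -2+6i, -0.2426i]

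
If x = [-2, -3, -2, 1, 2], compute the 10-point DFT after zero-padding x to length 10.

Original 5-point DFT: [-4, -1.5000+6.5186i, -1.5000+0.0858i, -1.5000-0.0858i, -1.5000-6.5186i]
Zero-padded 10-point DFT provides frequency interpolation.

DFT_10([x, 0, ...]) = [-4, -6.9721+1.5388i, -1.5000+6.5186i, 1.9721+0.3633i, -1.5000+0.0858i, 0, -1.5000-0.0858i, 1.9721-0.3633i, -1.5000-6.5186i, -6.9721-1.5388i]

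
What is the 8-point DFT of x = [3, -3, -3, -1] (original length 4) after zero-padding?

Original 4-point DFT: [-4, 6+2i, 4, 6-2i]
Zero-padded 8-point DFT provides frequency interpolation.

DFT_8([x, 0, ...]) = [-4, 1.5858+5.8284i, 6+2i, 4.4142-0.1716i, 4, 4.4142+0.1716i, 6-2i, 1.5858-5.8284i]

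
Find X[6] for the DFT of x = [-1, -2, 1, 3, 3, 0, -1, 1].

X[6] = Σ(n=0 to 7) x[n] · ω_8^(6n) where ω_8 = e^(-2πi/8)
= (-1)·ω_8^0 + (-2)·ω_8^6 + (1)·ω_8^12 + (3)·ω_8^18 + (3)·ω_8^24 + (0)·ω_8^30 + (-1)·ω_8^36 + (1)·ω_8^42

X[6] = 2-6i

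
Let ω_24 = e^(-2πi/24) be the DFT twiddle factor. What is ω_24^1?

ω_24^1 = e^(-2πi·1/24)
= cos(-2π·1/24) + i·sin(-2π·1/24)
= cos(-2π/24) + i·sin(-2π/24)

ω_24^1 = cos(-2π/24) + i·sin(-2π/24) = 0.9659-0.2588i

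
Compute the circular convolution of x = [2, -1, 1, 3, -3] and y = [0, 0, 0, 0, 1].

(x ⊛ y)[n] = Σ(m=0 to 4) x[m] · y[(n-m) mod 5]

Computing each output sample:
(x ⊛ y)[0] = -1
(x ⊛ y)[1] = 1
(x ⊛ y)[2] = 3
(x ⊛ y)[3] = -3
(x ⊛ y)[4] = 2

x ⊛ y = [-1, 1, 3, -3, 2]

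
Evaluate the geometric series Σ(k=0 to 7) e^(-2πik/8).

Sum of all nth roots of unity equals 0 for n > 1 (geometric series with r ≠ 1).

0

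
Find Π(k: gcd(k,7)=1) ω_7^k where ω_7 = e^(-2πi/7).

The primitive 7th roots of unity are ω_7^k for k coprime to 7: k ∈ {1, 2, 3, 4, 5, 6}
Their product equals the constant term of the cyclotomic polynomial Φ_7(x) up to sign.
For n ≥ 3, the product of all primitive nth roots of unity is 1. (For n=1 it is 1; for n=2 it is -1.)

1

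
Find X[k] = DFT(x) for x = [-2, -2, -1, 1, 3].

X[k] = Σ(n=0 to 4) x[n] · ω_5^(nk)
where ω_5 = e^(-2πi/5)

Computing each X[k]:
X[0] = -1
X[1] = -1.6910+5.9309i
X[2] = -2.8090+1.0368i
X[3] = -2.8090-1.0368i
X[4] = -1.6910-5.9309i

X = [-1, -1.6910+5.9309i, -2.8090+1.0368i, -2.8090-1.0368i, -1.6910-5.9309i]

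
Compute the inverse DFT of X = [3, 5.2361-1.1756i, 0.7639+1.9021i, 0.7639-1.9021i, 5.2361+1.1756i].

x[n] = (1/5) Σ(k=0 to 4) X[k] · e^(2πikn/5)

Computing each x[n]:
x[0] = 3
x[1] = 1
x[2] = 0
x[3] = -2
x[4] = 1

x = [3, 1, 0, -2, 1]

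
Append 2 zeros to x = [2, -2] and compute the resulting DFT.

Original 2-point DFT: [0, 4]
Zero-padded 4-point DFT provides frequency interpolation.

DFT_4([x, 0, ...]) = [0, 2+2i, 4, 2-2i]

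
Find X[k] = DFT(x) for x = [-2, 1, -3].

X[k] = Σ(n=0 to 2) x[n] · ω_3^(nk)
where ω_3 = e^(-2πi/3)

Computing each X[k]:
X[0] = -4
X[1] = -1.0000-3.4641i
X[2] = -1.0000+3.4641i

X = [-4, -1.0000-3.4641i, -1.0000+3.4641i]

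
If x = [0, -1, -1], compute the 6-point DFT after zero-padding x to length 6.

Original 3-point DFT: [-2, 1, 1]
Zero-padded 6-point DFT provides frequency interpolation.

DFT_6([x, 0, ...]) = [-2, 1.7321i, 1, 0, 1, -1.7321i]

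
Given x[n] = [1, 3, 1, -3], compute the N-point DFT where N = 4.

X[k] = Σ(n=0 to 3) x[n] · ω_4^(nk)
where ω_4 = e^(-2πi/4)

Computing each X[k]:
X[0] = 2
X[1] = -6i
X[2] = 2
X[3] = 6i

X = [2, -6i, 2, 6i]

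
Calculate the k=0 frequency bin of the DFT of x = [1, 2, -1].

X[0] = Σ(n=0 to 2) x[n] · ω_3^0 = Σ x[n]
= (1) + (2) + (-1)

X[0] = 2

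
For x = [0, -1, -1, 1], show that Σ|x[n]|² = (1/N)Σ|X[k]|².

Time domain:
Σ|x[n]|² = |0|² + |-1|² + |-1|² + |1|² = 3.0000

Frequency domain:
(1/4)Σ|X[k]|² = (1/4)(|-1|² + |1+2i|² + |-1|² + |1-2i|²) = (1/4)·12.0000 = 3.0000

Both sides agree, confirming Parseval's theorem.

Σ|x[n]|² = (1/N)Σ|X[k]|² = 3.0000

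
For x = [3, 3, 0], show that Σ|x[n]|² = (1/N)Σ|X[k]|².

Time domain:
Σ|x[n]|² = |3|² + |3|² + |0|² = 18.0000

Frequency domain:
(1/3)Σ|X[k]|² = (1/3)(|6|² + |1.5000-2.5981i|² + |1.5000+2.5981i|²) = (1/3)·54.0000 = 18.0000

Both sides agree, confirming Parseval's theorem.

Σ|x[n]|² = (1/N)Σ|X[k]|² = 18.0000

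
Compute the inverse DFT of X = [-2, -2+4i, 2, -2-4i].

x[n] = (1/4) Σ(k=0 to 3) X[k] · e^(2πikn/4)

Computing each x[n]:
x[0] = -1
x[1] = -3
x[2] = 1
x[3] = 1

x = [-1, -3, 1, 1]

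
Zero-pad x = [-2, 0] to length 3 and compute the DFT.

Original 2-point DFT: [-2, -2]
Zero-padded 3-point DFT provides frequency interpolation.

DFT_3([x, 0, ...]) = [-2, -2, -2]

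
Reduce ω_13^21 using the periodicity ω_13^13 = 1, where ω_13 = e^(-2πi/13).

Since ω_13^13 = 1, powers reduce modulo 13.
21 mod 13 = 8
So ω_13^21 = ω_13^8 = e^(-2πi·8/13)

ω_13^21 = ω_13^8 = -0.7485+0.6631i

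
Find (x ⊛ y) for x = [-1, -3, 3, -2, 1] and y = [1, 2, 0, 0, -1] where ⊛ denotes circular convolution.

(x ⊛ y)[n] = Σ(m=0 to 4) x[m] · y[(n-m) mod 5]

Computing each output sample:
(x ⊛ y)[0] = 4
(x ⊛ y)[1] = -8
(x ⊛ y)[2] = -1
(x ⊛ y)[3] = 3
(x ⊛ y)[4] = -2

x ⊛ y = [4, -8, -1, 3, -2]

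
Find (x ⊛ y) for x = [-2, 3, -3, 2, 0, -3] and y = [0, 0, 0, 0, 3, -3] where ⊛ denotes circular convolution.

(x ⊛ y)[n] = Σ(m=0 to 5) x[m] · y[(n-m) mod 6]

Computing each output sample:
(x ⊛ y)[0] = -18
(x ⊛ y)[1] = 15
(x ⊛ y)[2] = -6
(x ⊛ y)[3] = -9
(x ⊛ y)[4] = 3
(x ⊛ y)[5] = 15

x ⊛ y = [-18, 15, -6, -9, 3, 15]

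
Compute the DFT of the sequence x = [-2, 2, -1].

X[k] = Σ(n=0 to 2) x[n] · ω_3^(nk)
where ω_3 = e^(-2πi/3)

Computing each X[k]:
X[0] = -1
X[1] = -2.5000-2.5981i
X[2] = -2.5000+2.5981i

X = [-1, -2.5000-2.5981i, -2.5000+2.5981i]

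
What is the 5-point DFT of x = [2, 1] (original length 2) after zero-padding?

Original 2-point DFT: [3, 1]
Zero-padded 5-point DFT provides frequency interpolation.

DFT_5([x, 0, ...]) = [3, 2.3090-0.9511i, 1.1910-0.5878i, 1.1910+0.5878i, 2.3090+0.9511i]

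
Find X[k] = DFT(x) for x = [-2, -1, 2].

X[k] = Σ(n=0 to 2) x[n] · ω_3^(nk)
where ω_3 = e^(-2πi/3)

Computing each X[k]:
X[0] = -1
X[1] = -2.5000+2.5981i
X[2] = -2.5000-2.5981i

X = [-1, -2.5000+2.5981i, -2.5000-2.5981i]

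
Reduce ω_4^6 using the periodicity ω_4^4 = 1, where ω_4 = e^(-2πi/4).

Since ω_4^4 = 1, powers reduce modulo 4.
6 mod 4 = 2
So ω_4^6 = ω_4^2 = e^(-2πi·2/4)

ω_4^6 = ω_4^2 = -1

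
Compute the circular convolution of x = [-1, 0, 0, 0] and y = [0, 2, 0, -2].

(x ⊛ y)[n] = Σ(m=0 to 3) x[m] · y[(n-m) mod 4]

Computing each output sample:
(x ⊛ y)[0] = 0
(x ⊛ y)[1] = -2
(x ⊛ y)[2] = 0
(x ⊛ y)[3] = 2

x ⊛ y = [0, -2, 0, 2]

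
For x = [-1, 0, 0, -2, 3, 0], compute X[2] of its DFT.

X[2] = Σ(n=0 to 5) x[n] · ω_6^(2n) where ω_6 = e^(-2πi/6)
= (-1)·ω_6^0 + (0)·ω_6^2 + (0)·ω_6^4 + (-2)·ω_6^6 + (3)·ω_6^8 + (0)·ω_6^10

X[2] = -4.5000-2.5981i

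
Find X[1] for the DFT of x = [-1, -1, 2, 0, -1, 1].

X[1] = Σ(n=0 to 5) x[n] · ω_6^(1n) where ω_6 = e^(-2πi/6)
= (-1)·ω_6^0 + (-1)·ω_6^1 + (2)·ω_6^2 + (0)·ω_6^3 + (-1)·ω_6^4 + (1)·ω_6^5

X[1] = -1.5000-0.8660i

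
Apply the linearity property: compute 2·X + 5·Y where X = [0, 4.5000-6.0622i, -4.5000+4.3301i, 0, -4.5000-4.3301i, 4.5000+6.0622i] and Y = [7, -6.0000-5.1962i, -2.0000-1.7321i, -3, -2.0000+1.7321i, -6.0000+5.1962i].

By linearity: DFT(2x + 5y) = 2·DFT(x) + 5·DFT(y)
= 2·[0, 4.5000-6.0622i, -4.5000+4.3301i, 0, -4.5000-4.3301i, 4.5000+6.0622i] + 5·[7, -6.0000-5.1962i, -2.0000-1.7321i, -3, -2.0000+1.7321i, -6.0000+5.1962i]

Computing element-wise:
Z[0] = 2·(0) + 5·(7) = 35
Z[1] = 2·(4.5000-6.0622i) + 5·(-6.0000-5.1962i) = -21.0000-38.1054i
Z[2] = 2·(-4.5000+4.3301i) + 5·(-2.0000-1.7321i) = -19.0000-0.0003i
Z[3] = 2·(0) + 5·(-3) = -15
Z[4] = 2·(-4.5000-4.3301i) + 5·(-2.0000+1.7321i) = -19.0000+0.0003i
Z[5] = 2·(4.5000+6.0622i) + 5·(-6.0000+5.1962i) = -21.0000+38.1054i

DFT(2x + 5y) = 2·X + 5·Y = [35, -21.0000-38.1054i, -19.0000-0.0003i, -15, -19.0000+0.0003i, -21.0000+38.1054i]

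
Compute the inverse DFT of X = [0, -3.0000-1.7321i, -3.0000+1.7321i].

x[n] = (1/3) Σ(k=0 to 2) X[k] · e^(2πikn/3)

Computing each x[n]:
x[0] = -2
x[1] = 2
x[2] = 0

x = [-2, 2, 0]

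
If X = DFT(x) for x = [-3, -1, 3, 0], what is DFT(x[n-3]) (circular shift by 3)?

Time shift by 3: X_shifted[k] = ω_4^(3k) · X[k]
Shifted x = [-1, 3, 0, -3]

DFT(x[n-3]) = [-1, -1-6i, -1, -1+6i]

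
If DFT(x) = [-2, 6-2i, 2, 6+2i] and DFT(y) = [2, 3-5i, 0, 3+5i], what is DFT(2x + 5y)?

By linearity: DFT(2x + 5y) = 2·DFT(x) + 5·DFT(y)
= 2·[-2, 6-2i, 2, 6+2i] + 5·[2, 3-5i, 0, 3+5i]

Computing element-wise:
Z[0] = 2·(-2) + 5·(2) = 6
Z[1] = 2·(6-2i) + 5·(3-5i) = 27-29i
Z[2] = 2·(2) + 5·(0) = 4
Z[3] = 2·(6+2i) + 5·(3+5i) = 27+29i

DFT(2x + 5y) = 2·X + 5·Y = [6, 27-29i, 4, 27+29i]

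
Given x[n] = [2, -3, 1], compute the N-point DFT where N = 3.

X[k] = Σ(n=0 to 2) x[n] · ω_3^(nk)
where ω_3 = e^(-2πi/3)

Computing each X[k]:
X[0] = 0
X[1] = 3.0000+3.4641i
X[2] = 3.0000-3.4641i

X = [0, 3.0000+3.4641i, 3.0000-3.4641i]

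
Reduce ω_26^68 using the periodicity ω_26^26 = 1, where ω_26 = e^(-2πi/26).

Since ω_26^26 = 1, powers reduce modulo 26.
68 mod 26 = 16
So ω_26^68 = ω_26^16 = e^(-2πi·16/26)

ω_26^68 = ω_26^16 = -0.7485+0.6631i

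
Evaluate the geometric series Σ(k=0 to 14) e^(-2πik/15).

Sum of all nth roots of unity equals 0 for n > 1 (geometric series with r ≠ 1).

0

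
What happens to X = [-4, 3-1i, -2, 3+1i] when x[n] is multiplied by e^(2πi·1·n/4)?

Modulation property: DFT(ω_4^(-1n)·x[n]) = X[(k-1) mod 4], so circularly shift X by 1 positions.

X[k-1] = [3+1i, -4, 3-1i, -2]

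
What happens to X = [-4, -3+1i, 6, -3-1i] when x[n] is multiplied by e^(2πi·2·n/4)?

Modulation property: DFT(ω_4^(-2n)·x[n]) = X[(k-2) mod 4], so circularly shift X by 2 positions.

X[k-2] = [6, -3-1i, -4, -3+1i]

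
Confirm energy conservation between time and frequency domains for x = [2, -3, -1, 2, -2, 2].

Time domain:
Σ|x[n]|² = |2|² + |-3|² + |-1|² + |2|² + |-2|² + |2|² = 26.0000

Frequency domain:
(1/6)Σ|X[k]|² = (1/6)(|0|² + |1.0000+3.4641i|² + |6.0000+5.1962i|² + |-2|² + |6.0000-5.1962i|² + |1.0000-3.4641i|²) = (1/6)·156.0000 = 26.0000

Both sides agree, confirming Parseval's theorem.

Σ|x[n]|² = (1/N)Σ|X[k]|² = 26.0000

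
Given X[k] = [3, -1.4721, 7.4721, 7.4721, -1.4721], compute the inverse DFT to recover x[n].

x[n] = (1/5) Σ(k=0 to 4) X[k] · e^(2πikn/5)

Computing each x[n]:
x[0] = 3
x[1] = -2
x[2] = 2
x[3] = 2
x[4] = -2

x = [3, -2, 2, 2, -2]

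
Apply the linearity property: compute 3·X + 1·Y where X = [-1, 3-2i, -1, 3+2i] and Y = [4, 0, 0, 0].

By linearity: DFT(3x + 1y) = 3·DFT(x) + 1·DFT(y)
= 3·[-1, 3-2i, -1, 3+2i] + 1·[4, 0, 0, 0]

Computing element-wise:
Z[0] = 3·(-1) + 1·(4) = 1
Z[1] = 3·(3-2i) + 1·(0) = 9-6i
Z[2] = 3·(-1) + 1·(0) = -3
Z[3] = 3·(3+2i) + 1·(0) = 9+6i

DFT(3x + 1y) = 3·X + 1·Y = [1, 9-6i, -3, 9+6i]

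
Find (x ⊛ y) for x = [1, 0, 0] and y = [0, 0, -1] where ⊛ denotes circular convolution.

(x ⊛ y)[n] = Σ(m=0 to 2) x[m] · y[(n-m) mod 3]

Computing each output sample:
(x ⊛ y)[0] = 0
(x ⊛ y)[1] = 0
(x ⊛ y)[2] = -1

x ⊛ y = [0, 0, -1]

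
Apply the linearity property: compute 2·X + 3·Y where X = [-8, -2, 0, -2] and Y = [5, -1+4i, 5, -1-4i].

By linearity: DFT(2x + 3y) = 2·DFT(x) + 3·DFT(y)
= 2·[-8, -2, 0, -2] + 3·[5, -1+4i, 5, -1-4i]

Computing element-wise:
Z[0] = 2·(-8) + 3·(5) = -1
Z[1] = 2·(-2) + 3·(-1+4i) = -7+12i
Z[2] = 2·(0) + 3·(5) = 15
Z[3] = 2·(-2) + 3·(-1-4i) = -7-12i

DFT(2x + 3y) = 2·X + 3·Y = [-1, -7+12i, 15, -7-12i]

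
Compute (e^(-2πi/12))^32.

Since ω_12^12 = 1, powers reduce modulo 12.
32 mod 12 = 8
So ω_12^32 = ω_12^8 = e^(-2πi·8/12)

ω_12^32 = ω_12^8 = -0.5000+0.8660i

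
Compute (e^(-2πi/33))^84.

Since ω_33^33 = 1, powers reduce modulo 33.
84 mod 33 = 18
So ω_33^84 = ω_33^18 = e^(-2πi·18/33)

ω_33^84 = ω_33^18 = -0.9595+0.2817i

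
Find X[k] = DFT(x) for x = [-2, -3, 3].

X[k] = Σ(n=0 to 2) x[n] · ω_3^(nk)
where ω_3 = e^(-2πi/3)

Computing each X[k]:
X[0] = -2
X[1] = -2.0000+5.1962i
X[2] = -2.0000-5.1962i

X = [-2, -2.0000+5.1962i, -2.0000-5.1962i]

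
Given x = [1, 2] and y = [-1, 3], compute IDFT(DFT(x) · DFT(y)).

(x ⊛ y)[n] = Σ(m=0 to 1) x[m] · y[(n-m) mod 2]

Computing each output sample:
(x ⊛ y)[0] = 5
(x ⊛ y)[1] = 1

x ⊛ y = [5, 1]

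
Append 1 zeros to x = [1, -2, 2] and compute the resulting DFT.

Original 3-point DFT: [1, 1.0000+3.4641i, 1.0000-3.4641i]
Zero-padded 4-point DFT provides frequency interpolation.

DFT_4([x, 0, ...]) = [1, -1+2i, 5, -1-2i]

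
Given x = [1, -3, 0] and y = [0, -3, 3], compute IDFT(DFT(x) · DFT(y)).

(x ⊛ y)[n] = Σ(m=0 to 2) x[m] · y[(n-m) mod 3]

Computing each output sample:
(x ⊛ y)[0] = -9
(x ⊛ y)[1] = -3
(x ⊛ y)[2] = 12

x ⊛ y = [-9, -3, 12]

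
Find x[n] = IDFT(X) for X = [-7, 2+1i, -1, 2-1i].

x[n] = (1/4) Σ(k=0 to 3) X[k] · e^(2πikn/4)

Computing each x[n]:
x[0] = -1
x[1] = -2
x[2] = -3
x[3] = -1

x = [-1, -2, -3, -1]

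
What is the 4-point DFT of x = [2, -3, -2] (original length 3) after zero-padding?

Original 3-point DFT: [-3, 4.5000+0.8660i, 4.5000-0.8660i]
Zero-padded 4-point DFT provides frequency interpolation.

DFT_4([x, 0, ...]) = [-3, 4+3i, 3, 4-3i]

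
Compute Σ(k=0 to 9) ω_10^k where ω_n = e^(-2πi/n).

Sum of all nth roots of unity equals 0 for n > 1 (geometric series with r ≠ 1).

0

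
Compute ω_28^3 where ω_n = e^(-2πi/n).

ω_28^3 = e^(-2πi·3/28)
= cos(-2π·3/28) + i·sin(-2π·3/28)
= cos(-6π/28) + i·sin(-6π/28)

ω_28^3 = cos(-6π/28) + i·sin(-6π/28) = 0.7818-0.6235i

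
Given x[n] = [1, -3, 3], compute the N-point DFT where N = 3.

X[k] = Σ(n=0 to 2) x[n] · ω_3^(nk)
where ω_3 = e^(-2πi/3)

Computing each X[k]:
X[0] = 1
X[1] = 1.0000+5.1962i
X[2] = 1.0000-5.1962i

X = [1, 1.0000+5.1962i, 1.0000-5.1962i]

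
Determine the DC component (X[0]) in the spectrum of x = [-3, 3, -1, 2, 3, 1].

X[0] = Σ(n=0 to 5) x[n] · ω_6^0 = Σ x[n]
= (-3) + (3) + (-1) + (2) + (3) + (1)

X[0] = 5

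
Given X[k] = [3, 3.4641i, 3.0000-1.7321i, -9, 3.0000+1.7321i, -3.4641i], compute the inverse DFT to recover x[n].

x[n] = (1/6) Σ(k=0 to 5) X[k] · e^(2πikn/6)

Computing each x[n]:
x[0] = 0
x[1] = 1
x[2] = -3
x[3] = 3
x[4] = 0
x[5] = 2

x = [0, 1, -3, 3, 0, 2]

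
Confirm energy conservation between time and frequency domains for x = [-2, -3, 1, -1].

Time domain:
Σ|x[n]|² = |-2|² + |-3|² + |1|² + |-1|² = 15.0000

Frequency domain:
(1/4)Σ|X[k]|² = (1/4)(|-5|² + |-3+2i|² + |3|² + |-3-2i|²) = (1/4)·60.0000 = 15.0000

Both sides agree, confirming Parseval's theorem.

Σ|x[n]|² = (1/N)Σ|X[k]|² = 15.0000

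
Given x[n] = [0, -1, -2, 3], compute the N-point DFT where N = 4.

X[k] = Σ(n=0 to 3) x[n] · ω_4^(nk)
where ω_4 = e^(-2πi/4)

Computing each X[k]:
X[0] = 0
X[1] = 2+4i
X[2] = -4
X[3] = 2-4i

X = [0, 2+4i, -4, 2-4i]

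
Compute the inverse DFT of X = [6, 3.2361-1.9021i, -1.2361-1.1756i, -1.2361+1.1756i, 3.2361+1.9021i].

x[n] = (1/5) Σ(k=0 to 4) X[k] · e^(2πikn/5)

Computing each x[n]:
x[0] = 2
x[1] = 3
x[2] = 0
x[3] = 0
x[4] = 1

x = [2, 3, 0, 0, 1]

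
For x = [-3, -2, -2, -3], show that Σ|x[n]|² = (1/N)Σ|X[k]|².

Time domain:
Σ|x[n]|² = |-3|² + |-2|² + |-2|² + |-3|² = 26.0000

Frequency domain:
(1/4)Σ|X[k]|² = (1/4)(|-10|² + |-1-1i|² + |0|² + |-1+1i|²) = (1/4)·104.0000 = 26.0000

Both sides agree, confirming Parseval's theorem.

Σ|x[n]|² = (1/N)Σ|X[k]|² = 26.0000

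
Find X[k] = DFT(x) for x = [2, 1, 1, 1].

X[k] = Σ(n=0 to 3) x[n] · ω_4^(nk)
where ω_4 = e^(-2πi/4)

Computing each X[k]:
X[0] = 5
X[1] = 1
X[2] = 1
X[3] = 1

X = [5, 1, 1, 1]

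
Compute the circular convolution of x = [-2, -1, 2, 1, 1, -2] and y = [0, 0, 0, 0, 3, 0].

(x ⊛ y)[n] = Σ(m=0 to 5) x[m] · y[(n-m) mod 6]

Computing each output sample:
(x ⊛ y)[0] = 6
(x ⊛ y)[1] = 3
(x ⊛ y)[2] = 3
(x ⊛ y)[3] = -6
(x ⊛ y)[4] = -6
(x ⊛ y)[5] = -3

x ⊛ y = [6, 3, 3, -6, -6, -3]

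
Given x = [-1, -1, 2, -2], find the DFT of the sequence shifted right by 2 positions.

Time shift by 2: X_shifted[k] = ω_4^(2k) · X[k]
Shifted x = [2, -2, -1, -1]

DFT(x[n-2]) = [-2, 3+1i, 4, 3-1i]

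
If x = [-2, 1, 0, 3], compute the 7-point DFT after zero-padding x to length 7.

Original 4-point DFT: [2, -2+2i, -6, -2-2i]
Zero-padded 7-point DFT provides frequency interpolation.

DFT_7([x, 0, ...]) = [2, -4.0794-2.0835i, -0.3521+1.3706i, -3.5685-3.3587i, -3.5685+3.3587i, -0.3521-1.3706i, -4.0794+2.0835i]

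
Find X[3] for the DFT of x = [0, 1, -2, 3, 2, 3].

X[3] = Σ(n=0 to 5) x[n] · ω_6^(3n) where ω_6 = e^(-2πi/6)
= (0)·ω_6^0 + (1)·ω_6^3 + (-2)·ω_6^6 + (3)·ω_6^9 + (2)·ω_6^12 + (3)·ω_6^15

X[3] = -7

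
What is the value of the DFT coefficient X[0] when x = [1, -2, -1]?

X[0] = Σ(n=0 to 2) x[n] · ω_3^0 = Σ x[n]
= (1) + (-2) + (-1)

X[0] = -2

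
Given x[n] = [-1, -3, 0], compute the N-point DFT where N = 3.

X[k] = Σ(n=0 to 2) x[n] · ω_3^(nk)
where ω_3 = e^(-2πi/3)

Computing each X[k]:
X[0] = -4
X[1] = 0.5000+2.5981i
X[2] = 0.5000-2.5981i

X = [-4, 0.5000+2.5981i, 0.5000-2.5981i]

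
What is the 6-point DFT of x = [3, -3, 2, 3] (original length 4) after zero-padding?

Original 4-point DFT: [5, 1+6i, 5, 1-6i]
Zero-padded 6-point DFT provides frequency interpolation.

DFT_6([x, 0, ...]) = [5, -2.5000+0.8660i, 6.5000+4.3301i, 5, 6.5000-4.3301i, -2.5000-0.8660i]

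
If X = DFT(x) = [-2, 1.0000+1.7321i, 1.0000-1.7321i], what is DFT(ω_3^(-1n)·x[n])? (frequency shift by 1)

Modulation property: DFT(ω_3^(-1n)·x[n]) = X[(k-1) mod 3], so circularly shift X by 1 positions.

X[k-1] = [1.0000-1.7321i, -2, 1.0000+1.7321i]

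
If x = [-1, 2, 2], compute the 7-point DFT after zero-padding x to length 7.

Original 3-point DFT: [3, -3, -3]
Zero-padded 7-point DFT provides frequency interpolation.

DFT_7([x, 0, ...]) = [3, -0.1981-3.5135i, -3.2470-1.0821i, -1.5550+0.6959i, -1.5550-0.6959i, -3.2470+1.0821i, -0.1981+3.5135i]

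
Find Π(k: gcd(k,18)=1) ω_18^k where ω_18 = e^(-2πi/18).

The primitive 18th roots of unity are ω_18^k for k coprime to 18: k ∈ {1, 5, 7, 11, 13, 17}
Their product equals the constant term of the cyclotomic polynomial Φ_18(x) up to sign.
For n ≥ 3, the product of all primitive nth roots of unity is 1. (For n=1 it is 1; for n=2 it is -1.)

1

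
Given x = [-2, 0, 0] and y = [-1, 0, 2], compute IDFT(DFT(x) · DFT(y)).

(x ⊛ y)[n] = Σ(m=0 to 2) x[m] · y[(n-m) mod 3]

Computing each output sample:
(x ⊛ y)[0] = 2
(x ⊛ y)[1] = 0
(x ⊛ y)[2] = -4

x ⊛ y = [2, 0, -4]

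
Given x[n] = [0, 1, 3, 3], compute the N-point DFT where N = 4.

X[k] = Σ(n=0 to 3) x[n] · ω_4^(nk)
where ω_4 = e^(-2πi/4)

Computing each X[k]:
X[0] = 7
X[1] = -3+2i
X[2] = -1
X[3] = -3-2i

X = [7, -3+2i, -1, -3-2i]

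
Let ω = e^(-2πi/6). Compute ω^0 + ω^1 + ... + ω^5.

Sum of all nth roots of unity equals 0 for n > 1 (geometric series with r ≠ 1).

0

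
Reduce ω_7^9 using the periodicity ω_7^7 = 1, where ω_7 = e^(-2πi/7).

Since ω_7^7 = 1, powers reduce modulo 7.
9 mod 7 = 2
So ω_7^9 = ω_7^2 = e^(-2πi·2/7)

ω_7^9 = ω_7^2 = -0.2225-0.9749i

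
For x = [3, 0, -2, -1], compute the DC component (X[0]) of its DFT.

X[0] = Σ(n=0 to 3) x[n] · ω_4^0 = Σ x[n]
= (3) + (0) + (-2) + (-1)

X[0] = 0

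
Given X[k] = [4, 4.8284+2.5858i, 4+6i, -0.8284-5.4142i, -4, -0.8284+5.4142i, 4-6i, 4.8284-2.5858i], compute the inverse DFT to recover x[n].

x[n] = (1/8) Σ(k=0 to 7) X[k] · e^(2πikn/8)

Computing each x[n]:
x[0] = 2
x[1] = 1
x[2] = -3
x[3] = 2
x[4] = 0
x[5] = -2
x[6] = 1
x[7] = 3

x = [2, 1, -3, 2, 0, -2, 1, 3]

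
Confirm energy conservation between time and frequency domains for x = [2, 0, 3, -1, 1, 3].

Time domain:
Σ|x[n]|² = |2|² + |0|² + |3|² + |-1|² + |1|² + |3|² = 24.0000

Frequency domain:
(1/6)Σ|X[k]|² = (1/6)(|8|² + |2.5000+0.8660i|² + |-2.5000+4.3301i|² + |4|² + |-2.5000-4.3301i|² + |2.5000-0.8660i|²) = (1/6)·144.0000 = 24.0000

Both sides agree, confirming Parseval's theorem.

Σ|x[n]|² = (1/N)Σ|X[k]|² = 24.0000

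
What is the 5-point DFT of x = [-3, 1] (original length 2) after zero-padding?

Original 2-point DFT: [-2, -4]
Zero-padded 5-point DFT provides frequency interpolation.

DFT_5([x, 0, ...]) = [-2, -2.6910-0.9511i, -3.8090-0.5878i, -3.8090+0.5878i, -2.6910+0.9511i]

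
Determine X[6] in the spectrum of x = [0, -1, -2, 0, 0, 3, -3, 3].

X[6] = Σ(n=0 to 7) x[n] · ω_8^(6n) where ω_8 = e^(-2πi/8)
= (0)·ω_8^0 + (-1)·ω_8^6 + (-2)·ω_8^12 + (0)·ω_8^18 + (0)·ω_8^24 + (3)·ω_8^30 + (-3)·ω_8^36 + (3)·ω_8^42

X[6] = 5-1i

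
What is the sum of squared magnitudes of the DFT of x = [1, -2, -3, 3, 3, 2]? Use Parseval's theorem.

Parseval: Σ|x[n]|² = (1/N)Σ|X[k]|², so Σ|X[k]|² = N·Σ|x[n]|² = 6·36.0000

Σ|X[k]|² = N·Σ|x[n]|² = 6·36.0000 = 216.0000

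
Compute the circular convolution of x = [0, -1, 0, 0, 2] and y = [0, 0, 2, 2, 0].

(x ⊛ y)[n] = Σ(m=0 to 4) x[m] · y[(n-m) mod 5]

Computing each output sample:
(x ⊛ y)[0] = 0
(x ⊛ y)[1] = 4
(x ⊛ y)[2] = 4
(x ⊛ y)[3] = -2
(x ⊛ y)[4] = -2

x ⊛ y = [0, 4, 4, -2, -2]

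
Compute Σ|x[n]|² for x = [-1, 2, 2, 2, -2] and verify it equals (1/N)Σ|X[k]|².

Time domain:
Σ|x[n]|² = |-1|² + |2|² + |2|² + |2|² + |-2|² = 17.0000

Frequency domain:
(1/5)Σ|X[k]|² = (1/5)(|3|² + |-4.2361-3.8042i|² + |0.2361-2.3511i|² + |0.2361+2.3511i|² + |-4.2361+3.8042i|²) = (1/5)·85.0000 = 17.0000

Both sides agree, confirming Parseval's theorem.

Σ|x[n]|² = (1/N)Σ|X[k]|² = 17.0000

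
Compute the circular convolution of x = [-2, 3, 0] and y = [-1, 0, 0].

(x ⊛ y)[n] = Σ(m=0 to 2) x[m] · y[(n-m) mod 3]

Computing each output sample:
(x ⊛ y)[0] = 2
(x ⊛ y)[1] = -3
(x ⊛ y)[2] = 0

x ⊛ y = [2, -3, 0]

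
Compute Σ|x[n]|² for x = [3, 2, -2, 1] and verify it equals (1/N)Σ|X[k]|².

Time domain:
Σ|x[n]|² = |3|² + |2|² + |-2|² + |1|² = 18.0000

Frequency domain:
(1/4)Σ|X[k]|² = (1/4)(|4|² + |5-1i|² + |-2|² + |5+1i|²) = (1/4)·72.0000 = 18.0000

Both sides agree, confirming Parseval's theorem.

Σ|x[n]|² = (1/N)Σ|X[k]|² = 18.0000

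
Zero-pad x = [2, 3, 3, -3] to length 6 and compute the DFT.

Original 4-point DFT: [5, -1-6i, 5, -1+6i]
Zero-padded 6-point DFT provides frequency interpolation.

DFT_6([x, 0, ...]) = [5, 5.0000-5.1962i, -4, 5, -4, 5.0000+5.1962i]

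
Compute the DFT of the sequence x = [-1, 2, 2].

X[k] = Σ(n=0 to 2) x[n] · ω_3^(nk)
where ω_3 = e^(-2πi/3)

Computing each X[k]:
X[0] = 3
X[1] = -3
X[2] = -3

X = [3, -3, -3]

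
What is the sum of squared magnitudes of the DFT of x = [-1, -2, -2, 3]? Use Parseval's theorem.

Parseval: Σ|x[n]|² = (1/N)Σ|X[k]|², so Σ|X[k]|² = N·Σ|x[n]|² = 4·18.0000

Σ|X[k]|² = N·Σ|x[n]|² = 4·18.0000 = 72.0000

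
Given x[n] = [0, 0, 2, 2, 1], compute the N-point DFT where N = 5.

X[k] = Σ(n=0 to 4) x[n] · ω_5^(nk)
where ω_5 = e^(-2πi/5)

Computing each X[k]:
X[0] = 5
X[1] = -2.9271+0.9511i
X[2] = 0.4271+0.5878i
X[3] = 0.4271-0.5878i
X[4] = -2.9271-0.9511i

X = [5, -2.9271+0.9511i, 0.4271+0.5878i, 0.4271-0.5878i, -2.9271-0.9511i]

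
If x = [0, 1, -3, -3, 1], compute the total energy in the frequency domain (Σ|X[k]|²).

Parseval: Σ|x[n]|² = (1/N)Σ|X[k]|², so Σ|X[k]|² = N·Σ|x[n]|² = 5·20.0000

Σ|X[k]|² = N·Σ|x[n]|² = 5·20.0000 = 100.0000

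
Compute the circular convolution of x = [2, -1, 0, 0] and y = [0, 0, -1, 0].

(x ⊛ y)[n] = Σ(m=0 to 3) x[m] · y[(n-m) mod 4]

Computing each output sample:
(x ⊛ y)[0] = 0
(x ⊛ y)[1] = 0
(x ⊛ y)[2] = -2
(x ⊛ y)[3] = 1

x ⊛ y = [0, 0, -2, 1]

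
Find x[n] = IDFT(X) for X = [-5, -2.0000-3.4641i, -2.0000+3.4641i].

x[n] = (1/3) Σ(k=0 to 2) X[k] · e^(2πikn/3)

Computing each x[n]:
x[0] = -3
x[1] = 1
x[2] = -3

x = [-3, 1, -3]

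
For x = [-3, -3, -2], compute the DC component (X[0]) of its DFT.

X[0] = Σ(n=0 to 2) x[n] · ω_3^0 = Σ x[n]
= (-3) + (-3) + (-2)

X[0] = -8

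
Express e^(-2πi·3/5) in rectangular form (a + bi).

ω_5^3 = e^(-2πi·3/5)
= cos(-2π·3/5) + i·sin(-2π·3/5)
= cos(-6π/5) + i·sin(-6π/5)

ω_5^3 = cos(-6π/5) + i·sin(-6π/5) = -0.8090+0.5878i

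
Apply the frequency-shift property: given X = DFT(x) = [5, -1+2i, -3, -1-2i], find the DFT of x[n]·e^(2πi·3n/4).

Modulation property: DFT(ω_4^(-3n)·x[n]) = X[(k-3) mod 4], so circularly shift X by 3 positions.

X[k-3] = [-1+2i, -3, -1-2i, 5]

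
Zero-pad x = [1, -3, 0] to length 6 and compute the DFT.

Original 3-point DFT: [-2, 2.5000+2.5981i, 2.5000-2.5981i]
Zero-padded 6-point DFT provides frequency interpolation.

DFT_6([x, 0, ...]) = [-2, -0.5000+2.5981i, 2.5000+2.5981i, 4, 2.5000-2.5981i, -0.5000-2.5981i]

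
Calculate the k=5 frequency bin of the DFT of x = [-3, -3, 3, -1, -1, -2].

X[5] = Σ(n=0 to 5) x[n] · ω_6^(5n) where ω_6 = e^(-2πi/6)
= (-3)·ω_6^0 + (-3)·ω_6^5 + (3)·ω_6^10 + (-1)·ω_6^15 + (-1)·ω_6^20 + (-2)·ω_6^25

X[5] = -5.5000+2.5981i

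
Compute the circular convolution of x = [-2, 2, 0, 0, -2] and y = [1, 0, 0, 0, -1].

(x ⊛ y)[n] = Σ(m=0 to 4) x[m] · y[(n-m) mod 5]

Computing each output sample:
(x ⊛ y)[0] = -4
(x ⊛ y)[1] = 2
(x ⊛ y)[2] = 0
(x ⊛ y)[3] = 2
(x ⊛ y)[4] = 0

x ⊛ y = [-4, 2, 0, 2, 0]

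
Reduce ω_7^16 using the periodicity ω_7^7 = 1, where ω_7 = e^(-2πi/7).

Since ω_7^7 = 1, powers reduce modulo 7.
16 mod 7 = 2
So ω_7^16 = ω_7^2 = e^(-2πi·2/7)

ω_7^16 = ω_7^2 = -0.2225-0.9749i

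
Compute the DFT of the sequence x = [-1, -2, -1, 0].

X[k] = Σ(n=0 to 3) x[n] · ω_4^(nk)
where ω_4 = e^(-2πi/4)

Computing each X[k]:
X[0] = -4
X[1] = 2i
X[2] = 0
X[3] = -2i

X = [-4, 2i, 0, -2i]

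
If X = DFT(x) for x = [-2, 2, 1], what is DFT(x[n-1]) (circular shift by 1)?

Time shift by 1: X_shifted[k] = ω_3^(1k) · X[k]
Shifted x = [1, -2, 2]

DFT(x[n-1]) = [1, 1.0000+3.4641i, 1.0000-3.4641i]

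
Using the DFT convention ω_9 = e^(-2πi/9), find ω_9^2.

ω_9^2 = e^(-2πi·2/9)
= cos(-2π·2/9) + i·sin(-2π·2/9)
= cos(-4π/9) + i·sin(-4π/9)

ω_9^2 = cos(-4π/9) + i·sin(-4π/9) = 0.1736-0.9848i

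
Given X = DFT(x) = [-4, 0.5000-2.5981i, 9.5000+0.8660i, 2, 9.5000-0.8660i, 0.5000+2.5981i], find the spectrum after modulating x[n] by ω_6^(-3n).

Modulation property: DFT(ω_6^(-3n)·x[n]) = X[(k-3) mod 6], so circularly shift X by 3 positions.

X[k-3] = [2, 9.5000-0.8660i, 0.5000+2.5981i, -4, 0.5000-2.5981i, 9.5000+0.8660i]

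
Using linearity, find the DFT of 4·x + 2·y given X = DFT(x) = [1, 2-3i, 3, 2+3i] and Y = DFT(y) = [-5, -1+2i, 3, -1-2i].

By linearity: DFT(4x + 2y) = 4·DFT(x) + 2·DFT(y)
= 4·[1, 2-3i, 3, 2+3i] + 2·[-5, -1+2i, 3, -1-2i]

Computing element-wise:
Z[0] = 4·(1) + 2·(-5) = -6
Z[1] = 4·(2-3i) + 2·(-1+2i) = 6-8i
Z[2] = 4·(3) + 2·(3) = 18
Z[3] = 4·(2+3i) + 2·(-1-2i) = 6+8i

DFT(4x + 2y) = 4·X + 2·Y = [-6, 6-8i, 18, 6+8i]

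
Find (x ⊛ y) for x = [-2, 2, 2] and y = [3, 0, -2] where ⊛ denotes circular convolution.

(x ⊛ y)[n] = Σ(m=0 to 2) x[m] · y[(n-m) mod 3]

Computing each output sample:
(x ⊛ y)[0] = -10
(x ⊛ y)[1] = 2
(x ⊛ y)[2] = 10

x ⊛ y = [-10, 2, 10]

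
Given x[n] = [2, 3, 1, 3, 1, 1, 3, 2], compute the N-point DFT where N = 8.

X[k] = Σ(n=0 to 7) x[n] · ω_8^(nk)
where ω_8 = e^(-2πi/8)

Computing each X[k]:
X[0] = 16
X[1] = 1.7071-0.1213i
X[2] = -1+1i
X[3] = 0.2929-4.1213i
X[4] = -2
X[5] = 0.2929+4.1213i
X[6] = -1-1i
X[7] = 1.7071+0.1213i

X = [16, 1.7071-0.1213i, -1+1i, 0.2929-4.1213i, -2, 0.2929+4.1213i, -1-1i, 1.7071+0.1213i]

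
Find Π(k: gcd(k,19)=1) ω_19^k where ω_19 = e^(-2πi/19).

The primitive 19th roots of unity are ω_19^k for k coprime to 19: k ∈ {1, 2, 3, 4, 5, 6, 7, 8, 9, 10, 11, 12, 13, 14, 15, 16, 17, 18}
Their product equals the constant term of the cyclotomic polynomial Φ_19(x) up to sign.
For n ≥ 3, the product of all primitive nth roots of unity is 1. (For n=1 it is 1; for n=2 it is -1.)

1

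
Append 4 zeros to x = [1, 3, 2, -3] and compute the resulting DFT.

Original 4-point DFT: [3, -1-6i, 3, -1+6i]
Zero-padded 8-point DFT provides frequency interpolation.

DFT_8([x, 0, ...]) = [3, 5.2426-2.0000i, -1-6i, -3.2426+2.0000i, 3, -3.2426-2.0000i, -1+6i, 5.2426+2.0000i]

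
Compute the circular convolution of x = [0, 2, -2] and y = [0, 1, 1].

(x ⊛ y)[n] = Σ(m=0 to 2) x[m] · y[(n-m) mod 3]

Computing each output sample:
(x ⊛ y)[0] = 0
(x ⊛ y)[1] = -2
(x ⊛ y)[2] = 2

x ⊛ y = [0, -2, 2]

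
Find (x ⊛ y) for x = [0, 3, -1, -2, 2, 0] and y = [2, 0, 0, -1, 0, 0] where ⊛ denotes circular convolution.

(x ⊛ y)[n] = Σ(m=0 to 5) x[m] · y[(n-m) mod 6]

Computing each output sample:
(x ⊛ y)[0] = 2
(x ⊛ y)[1] = 4
(x ⊛ y)[2] = -2
(x ⊛ y)[3] = -4
(x ⊛ y)[4] = 1
(x ⊛ y)[5] = 1

x ⊛ y = [2, 4, -2, -4, 1, 1]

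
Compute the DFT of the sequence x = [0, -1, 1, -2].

X[k] = Σ(n=0 to 3) x[n] · ω_4^(nk)
where ω_4 = e^(-2πi/4)

Computing each X[k]:
X[0] = -2
X[1] = -1-1i
X[2] = 4
X[3] = -1+1i

X = [-2, -1-1i, 4, -1+1i]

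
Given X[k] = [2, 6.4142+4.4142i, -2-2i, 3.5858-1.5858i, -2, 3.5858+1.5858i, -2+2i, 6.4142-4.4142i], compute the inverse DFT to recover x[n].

x[n] = (1/8) Σ(k=0 to 7) X[k] · e^(2πikn/8)

Computing each x[n]:
x[0] = 2
x[1] = 1
x[2] = -1
x[3] = -1
x[4] = -3
x[5] = 1
x[6] = 2
x[7] = 1

x = [2, 1, -1, -1, -3, 1, 2, 1]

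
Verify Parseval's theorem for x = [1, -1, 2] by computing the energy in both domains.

Time domain:
Σ|x[n]|² = |1|² + |-1|² + |2|² = 6.0000

Frequency domain:
(1/3)Σ|X[k]|² = (1/3)(|2|² + |0.5000+2.5981i|² + |0.5000-2.5981i|²) = (1/3)·18.0000 = 6.0000

Both sides agree, confirming Parseval's theorem.

Σ|x[n]|² = (1/N)Σ|X[k]|² = 6.0000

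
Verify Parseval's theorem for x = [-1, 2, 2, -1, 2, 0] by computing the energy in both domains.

Time domain:
Σ|x[n]|² = |-1|² + |2|² + |2|² + |-1|² + |2|² + |0|² = 14.0000

Frequency domain:
(1/6)Σ|X[k]|² = (1/6)(|4|² + |-1.0000-1.7321i|² + |-5.0000-1.7321i|² + |2|² + |-5.0000+1.7321i|² + |-1.0000+1.7321i|²) = (1/6)·84.0000 = 14.0000

Both sides agree, confirming Parseval's theorem.

Σ|x[n]|² = (1/N)Σ|X[k]|² = 14.0000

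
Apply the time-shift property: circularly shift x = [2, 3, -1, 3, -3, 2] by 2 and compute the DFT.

Time shift by 2: X_shifted[k] = ω_6^(2k) · X[k]
Shifted x = [-3, 2, 2, 3, -1, 3]

DFT(x[n-2]) = [6, -4.0000-1.7321i, -3.0000+3.4641i, -10, -3.0000-3.4641i, -4.0000+1.7321i]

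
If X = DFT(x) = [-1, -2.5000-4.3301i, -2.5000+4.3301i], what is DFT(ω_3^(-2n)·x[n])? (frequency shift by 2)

Modulation property: DFT(ω_3^(-2n)·x[n]) = X[(k-2) mod 3], so circularly shift X by 2 positions.

X[k-2] = [-2.5000-4.3301i, -2.5000+4.3301i, -1]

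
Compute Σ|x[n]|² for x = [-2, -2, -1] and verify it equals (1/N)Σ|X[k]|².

Time domain:
Σ|x[n]|² = |-2|² + |-2|² + |-1|² = 9.0000

Frequency domain:
(1/3)Σ|X[k]|² = (1/3)(|-5|² + |-0.5000+0.8660i|² + |-0.5000-0.8660i|²) = (1/3)·27.0000 = 9.0000

Both sides agree, confirming Parseval's theorem.

Σ|x[n]|² = (1/N)Σ|X[k]|² = 9.0000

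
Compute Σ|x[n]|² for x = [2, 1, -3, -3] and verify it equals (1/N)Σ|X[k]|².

Time domain:
Σ|x[n]|² = |2|² + |1|² + |-3|² + |-3|² = 23.0000

Frequency domain:
(1/4)Σ|X[k]|² = (1/4)(|-3|² + |5-4i|² + |1|² + |5+4i|²) = (1/4)·92.0000 = 23.0000

Both sides agree, confirming Parseval's theorem.

Σ|x[n]|² = (1/N)Σ|X[k]|² = 23.0000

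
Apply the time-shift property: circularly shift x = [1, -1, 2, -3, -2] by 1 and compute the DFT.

Time shift by 1: X_shifted[k] = ω_5^(1k) · X[k]
Shifted x = [-2, 1, -1, 2, -3]

DFT(x[n-1]) = [-3, -3.4271-2.0409i, -0.0729-5.2043i, -0.0729+5.2043i, -3.4271+2.0409i]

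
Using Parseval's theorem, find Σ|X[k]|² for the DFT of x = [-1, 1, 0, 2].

Parseval: Σ|x[n]|² = (1/N)Σ|X[k]|², so Σ|X[k]|² = N·Σ|x[n]|² = 4·6.0000

Σ|X[k]|² = N·Σ|x[n]|² = 4·6.0000 = 24.0000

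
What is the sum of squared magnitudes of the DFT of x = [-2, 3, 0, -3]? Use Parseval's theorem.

Parseval: Σ|x[n]|² = (1/N)Σ|X[k]|², so Σ|X[k]|² = N·Σ|x[n]|² = 4·22.0000

Σ|X[k]|² = N·Σ|x[n]|² = 4·22.0000 = 88.0000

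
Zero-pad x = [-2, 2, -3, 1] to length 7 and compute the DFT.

Original 4-point DFT: [-2, 1-1i, -8, 1+1i]
Zero-padded 7-point DFT provides frequency interpolation.

DFT_7([x, 0, ...]) = [-2, -0.9864+0.9272i, 0.8814-2.4697i, -5.8949-4.1882i, -5.8949+4.1882i, 0.8814+2.4697i, -0.9864-0.9272i]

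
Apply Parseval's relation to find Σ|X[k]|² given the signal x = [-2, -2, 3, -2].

Parseval: Σ|x[n]|² = (1/N)Σ|X[k]|², so Σ|X[k]|² = N·Σ|x[n]|² = 4·21.0000

Σ|X[k]|² = N·Σ|x[n]|² = 4·21.0000 = 84.0000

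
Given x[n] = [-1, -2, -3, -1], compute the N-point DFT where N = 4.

X[k] = Σ(n=0 to 3) x[n] · ω_4^(nk)
where ω_4 = e^(-2πi/4)

Computing each X[k]:
X[0] = -7
X[1] = 2+1i
X[2] = -1
X[3] = 2-1i

X = [-7, 2+1i, -1, 2-1i]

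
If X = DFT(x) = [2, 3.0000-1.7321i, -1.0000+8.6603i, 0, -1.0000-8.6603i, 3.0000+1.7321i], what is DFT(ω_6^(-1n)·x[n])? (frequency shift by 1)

Modulation property: DFT(ω_6^(-1n)·x[n]) = X[(k-1) mod 6], so circularly shift X by 1 positions.

X[k-1] = [3.0000+1.7321i, 2, 3.0000-1.7321i, -1.0000+8.6603i, 0, -1.0000-8.6603i]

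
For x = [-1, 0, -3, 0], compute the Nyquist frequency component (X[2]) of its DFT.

X[2] = Σ(n=0 to 3) x[n] · ω_4^(2n) where ω_4 = e^(-2πi/4)
= (-1)·ω_4^0 + (0)·ω_4^2 + (-3)·ω_4^4 + (0)·ω_4^6

X[2] = -4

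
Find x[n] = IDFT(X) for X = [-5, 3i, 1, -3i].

x[n] = (1/4) Σ(k=0 to 3) X[k] · e^(2πikn/4)

Computing each x[n]:
x[0] = -1
x[1] = -3
x[2] = -1
x[3] = 0

x = [-1, -3, -1, 0]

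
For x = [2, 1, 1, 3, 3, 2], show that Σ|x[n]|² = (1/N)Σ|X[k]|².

Time domain:
Σ|x[n]|² = |2|² + |1|² + |1|² + |3|² + |3|² + |2|² = 28.0000

Frequency domain:
(1/6)Σ|X[k]|² = (1/6)(|12|² + |-1.5000+2.5981i|² + |1.5000-0.8660i|² + |0|² + |1.5000+0.8660i|² + |-1.5000-2.5981i|²) = (1/6)·168.0000 = 28.0000

Both sides agree, confirming Parseval's theorem.

Σ|x[n]|² = (1/N)Σ|X[k]|² = 28.0000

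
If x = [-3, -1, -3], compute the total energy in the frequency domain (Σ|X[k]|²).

Parseval: Σ|x[n]|² = (1/N)Σ|X[k]|², so Σ|X[k]|² = N·Σ|x[n]|² = 3·19.0000

Σ|X[k]|² = N·Σ|x[n]|² = 3·19.0000 = 57.0000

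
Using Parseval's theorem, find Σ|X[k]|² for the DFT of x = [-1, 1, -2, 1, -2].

Parseval: Σ|x[n]|² = (1/N)Σ|X[k]|², so Σ|X[k]|² = N·Σ|x[n]|² = 5·11.0000

Σ|X[k]|² = N·Σ|x[n]|² = 5·11.0000 = 55.0000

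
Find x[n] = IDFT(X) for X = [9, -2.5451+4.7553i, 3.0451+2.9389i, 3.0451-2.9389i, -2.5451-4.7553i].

x[n] = (1/5) Σ(k=0 to 4) X[k] · e^(2πikn/5)

Computing each x[n]:
x[0] = 2
x[1] = -2
x[2] = 3
x[3] = 3
x[4] = 3

x = [2, -2, 3, 3, 3]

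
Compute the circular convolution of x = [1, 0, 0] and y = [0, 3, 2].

(x ⊛ y)[n] = Σ(m=0 to 2) x[m] · y[(n-m) mod 3]

Computing each output sample:
(x ⊛ y)[0] = 0
(x ⊛ y)[1] = 3
(x ⊛ y)[2] = 2

x ⊛ y = [0, 3, 2]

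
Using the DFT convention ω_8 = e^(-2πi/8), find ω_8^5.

ω_8^5 = e^(-2πi·5/8)
= cos(-2π·5/8) + i·sin(-2π·5/8)
= cos(-10π/8) + i·sin(-10π/8)

ω_8^5 = cos(-10π/8) + i·sin(-10π/8) = -0.7071+0.7071i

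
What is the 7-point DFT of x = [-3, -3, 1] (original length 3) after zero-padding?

Original 3-point DFT: [-5, -2.0000+3.4641i, -2.0000-3.4641i]
Zero-padded 7-point DFT provides frequency interpolation.

DFT_7([x, 0, ...]) = [-5, -5.0930+1.3706i, -3.2334+3.3587i, 0.3264+2.0835i, 0.3264-2.0835i, -3.2334-3.3587i, -5.0930-1.3706i]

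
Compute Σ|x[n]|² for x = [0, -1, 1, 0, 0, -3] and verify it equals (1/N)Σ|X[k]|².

Time domain:
Σ|x[n]|² = |0|² + |-1|² + |1|² + |0|² + |0|² + |-3|² = 11.0000

Frequency domain:
(1/6)Σ|X[k]|² = (1/6)(|-3|² + |-2.5000-2.5981i|² + |1.5000-0.8660i|² + |5|² + |1.5000+0.8660i|² + |-2.5000+2.5981i|²) = (1/6)·66.0000 = 11.0000

Both sides agree, confirming Parseval's theorem.

Σ|x[n]|² = (1/N)Σ|X[k]|² = 11.0000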